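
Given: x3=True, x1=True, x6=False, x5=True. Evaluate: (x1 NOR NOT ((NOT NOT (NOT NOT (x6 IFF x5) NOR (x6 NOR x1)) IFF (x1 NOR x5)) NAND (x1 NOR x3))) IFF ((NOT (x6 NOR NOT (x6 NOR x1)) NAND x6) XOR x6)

False

x6 IFF x5 = False IFF True = False
NOT (x6 IFF x5) = NOT False = True
NOT NOT (x6 IFF x5) = NOT True = False
x6 NOR x1 = False NOR True = False
NOT NOT (x6 IFF x5) NOR (x6 NOR x1) = False NOR False = True
NOT (NOT NOT (x6 IFF x5) NOR (x6 NOR x1)) = NOT True = False
NOT NOT (NOT NOT (x6 IFF x5) NOR (x6 NOR x1)) = NOT False = True
x1 NOR x5 = True NOR True = False
NOT NOT (NOT NOT (x6 IFF x5) NOR (x6 NOR x1)) IFF (x1 NOR x5) = True IFF False = False
x1 NOR x3 = True NOR True = False
(NOT NOT (NOT NOT (x6 IFF x5) NOR (x6 NOR x1)) IFF (x1 NOR x5)) NAND (x1 NOR x3) = False NAND False = True
NOT ((NOT NOT (NOT NOT (x6 IFF x5) NOR (x6 NOR x1)) IFF (x1 NOR x5)) NAND (x1 NOR x3)) = NOT True = False
x1 NOR NOT ((NOT NOT (NOT NOT (x6 IFF x5) NOR (x6 NOR x1)) IFF (x1 NOR x5)) NAND (x1 NOR x3)) = True NOR False = False
x6 NOR x1 = False NOR True = False
NOT (x6 NOR x1) = NOT False = True
x6 NOR NOT (x6 NOR x1) = False NOR True = False
NOT (x6 NOR NOT (x6 NOR x1)) = NOT False = True
NOT (x6 NOR NOT (x6 NOR x1)) NAND x6 = True NAND False = True
(NOT (x6 NOR NOT (x6 NOR x1)) NAND x6) XOR x6 = True XOR False = True
(x1 NOR NOT ((NOT NOT (NOT NOT (x6 IFF x5) NOR (x6 NOR x1)) IFF (x1 NOR x5)) NAND (x1 NOR x3))) IFF ((NOT (x6 NOR NOT (x6 NOR x1)) NAND x6) XOR x6) = False IFF True = False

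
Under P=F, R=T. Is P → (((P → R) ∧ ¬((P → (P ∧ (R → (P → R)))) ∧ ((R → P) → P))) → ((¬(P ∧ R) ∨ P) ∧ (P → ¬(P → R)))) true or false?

T

Substituting P=F, R=T:
P → R = F → T = T
P → R = F → T = T
R → (P → R) = T → T = T
P ∧ (R → (P → R)) = F ∧ T = F
P → (P ∧ (R → (P → R))) = F → F = T
R → P = T → F = F
(R → P) → P = F → F = T
(P → (P ∧ (R → (P → R)))) ∧ ((R → P) → P) = T ∧ T = T
¬((P → (P ∧ (R → (P → R)))) ∧ ((R → P) → P)) = ¬T = F
(P → R) ∧ ¬((P → (P ∧ (R → (P → R)))) ∧ ((R → P) → P)) = T ∧ F = F
P ∧ R = F ∧ T = F
¬(P ∧ R) = ¬F = T
¬(P ∧ R) ∨ P = T ∨ F = T
P → R = F → T = T
¬(P → R) = ¬T = F
P → ¬(P → R) = F → F = T
(¬(P ∧ R) ∨ P) ∧ (P → ¬(P → R)) = T ∧ T = T
((P → R) ∧ ¬((P → (P ∧ (R → (P → R)))) ∧ ((R → P) → P))) → ((¬(P ∧ R) ∨ P) ∧ (P → ¬(P → R))) = F → T = T
P → (((P → R) ∧ ¬((P → (P ∧ (R → (P → R)))) ∧ ((R → P) → P))) → ((¬(P ∧ R) ∨ P) ∧ (P → ¬(P → R)))) = F → T = T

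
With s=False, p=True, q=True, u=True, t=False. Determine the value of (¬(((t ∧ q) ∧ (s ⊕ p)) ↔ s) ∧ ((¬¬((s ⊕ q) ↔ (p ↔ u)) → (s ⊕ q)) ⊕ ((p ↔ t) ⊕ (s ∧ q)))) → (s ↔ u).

True

t ∧ q = False ∧ True = False
s ⊕ p = False ⊕ True = True
(t ∧ q) ∧ (s ⊕ p) = False ∧ True = False
((t ∧ q) ∧ (s ⊕ p)) ↔ s = False ↔ False = True
¬(((t ∧ q) ∧ (s ⊕ p)) ↔ s) = ¬True = False
s ⊕ q = False ⊕ True = True
p ↔ u = True ↔ True = True
(s ⊕ q) ↔ (p ↔ u) = True ↔ True = True
¬((s ⊕ q) ↔ (p ↔ u)) = ¬True = False
¬¬((s ⊕ q) ↔ (p ↔ u)) = ¬False = True
s ⊕ q = False ⊕ True = True
¬¬((s ⊕ q) ↔ (p ↔ u)) → (s ⊕ q) = True → True = True
p ↔ t = True ↔ False = False
s ∧ q = False ∧ True = False
(p ↔ t) ⊕ (s ∧ q) = False ⊕ False = False
(¬¬((s ⊕ q) ↔ (p ↔ u)) → (s ⊕ q)) ⊕ ((p ↔ t) ⊕ (s ∧ q)) = True ⊕ False = True
¬(((t ∧ q) ∧ (s ⊕ p)) ↔ s) ∧ ((¬¬((s ⊕ q) ↔ (p ↔ u)) → (s ⊕ q)) ⊕ ((p ↔ t) ⊕ (s ∧ q))) = False ∧ True = False
s ↔ u = False ↔ True = False
(¬(((t ∧ q) ∧ (s ⊕ p)) ↔ s) ∧ ((¬¬((s ⊕ q) ↔ (p ↔ u)) → (s ⊕ q)) ⊕ ((p ↔ t) ⊕ (s ∧ q)))) → (s ↔ u) = False → False = True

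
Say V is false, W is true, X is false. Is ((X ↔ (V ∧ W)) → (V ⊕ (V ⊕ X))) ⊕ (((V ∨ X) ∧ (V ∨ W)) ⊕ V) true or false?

False

Substituting V=False, W=True, X=False:
V ∧ W = False ∧ True = False
X ↔ (V ∧ W) = False ↔ False = True
V ⊕ X = False ⊕ False = False
V ⊕ (V ⊕ X) = False ⊕ False = False
(X ↔ (V ∧ W)) → (V ⊕ (V ⊕ X)) = True → False = False
V ∨ X = False ∨ False = False
V ∨ W = False ∨ True = True
(V ∨ X) ∧ (V ∨ W) = False ∧ True = False
((V ∨ X) ∧ (V ∨ W)) ⊕ V = False ⊕ False = False
((X ↔ (V ∧ W)) → (V ⊕ (V ⊕ X))) ⊕ (((V ∨ X) ∧ (V ∨ W)) ⊕ V) = False ⊕ False = False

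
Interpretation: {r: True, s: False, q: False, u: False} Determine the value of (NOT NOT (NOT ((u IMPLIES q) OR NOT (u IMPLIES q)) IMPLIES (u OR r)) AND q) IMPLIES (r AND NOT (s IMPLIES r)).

u IMPLIES q = False IMPLIES False = True
u IMPLIES q = False IMPLIES False = True
NOT (u IMPLIES q) = NOT True = False
(u IMPLIES q) OR NOT (u IMPLIES q) = True OR False = True
NOT ((u IMPLIES q) OR NOT (u IMPLIES q)) = NOT True = False
u OR r = False OR True = True
NOT ((u IMPLIES q) OR NOT (u IMPLIES q)) IMPLIES (u OR r) = False IMPLIES True = True
NOT (NOT ((u IMPLIES q) OR NOT (u IMPLIES q)) IMPLIES (u OR r)) = NOT True = False
NOT NOT (NOT ((u IMPLIES q) OR NOT (u IMPLIES q)) IMPLIES (u OR r)) = NOT False = True
NOT NOT (NOT ((u IMPLIES q) OR NOT (u IMPLIES q)) IMPLIES (u OR r)) AND q = True AND False = False
s IMPLIES r = False IMPLIES True = True
NOT (s IMPLIES r) = NOT True = False
r AND NOT (s IMPLIES r) = True AND False = False
(NOT NOT (NOT ((u IMPLIES q) OR NOT (u IMPLIES q)) IMPLIES (u OR r)) AND q) IMPLIES (r AND NOT (s IMPLIES r)) = False IMPLIES False = True

True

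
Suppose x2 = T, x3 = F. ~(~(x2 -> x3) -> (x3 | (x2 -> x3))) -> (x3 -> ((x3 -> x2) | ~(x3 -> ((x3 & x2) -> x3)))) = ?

T

x2 -> x3 = T -> F = F
~(x2 -> x3) = ~F = T
x2 -> x3 = T -> F = F
x3 | (x2 -> x3) = F | F = F
~(x2 -> x3) -> (x3 | (x2 -> x3)) = T -> F = F
~(~(x2 -> x3) -> (x3 | (x2 -> x3))) = ~F = T
x3 -> x2 = F -> T = T
x3 & x2 = F & T = F
(x3 & x2) -> x3 = F -> F = T
x3 -> ((x3 & x2) -> x3) = F -> T = T
~(x3 -> ((x3 & x2) -> x3)) = ~T = F
(x3 -> x2) | ~(x3 -> ((x3 & x2) -> x3)) = T | F = T
x3 -> ((x3 -> x2) | ~(x3 -> ((x3 & x2) -> x3))) = F -> T = T
~(~(x2 -> x3) -> (x3 | (x2 -> x3))) -> (x3 -> ((x3 -> x2) | ~(x3 -> ((x3 & x2) -> x3)))) = T -> T = T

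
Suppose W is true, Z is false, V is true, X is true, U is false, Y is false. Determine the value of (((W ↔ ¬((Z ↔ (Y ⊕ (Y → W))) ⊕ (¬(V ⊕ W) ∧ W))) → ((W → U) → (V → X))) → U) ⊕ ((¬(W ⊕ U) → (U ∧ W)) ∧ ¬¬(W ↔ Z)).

F

Y → W = F → T = T
Y ⊕ (Y → W) = F ⊕ T = T
Z ↔ (Y ⊕ (Y → W)) = F ↔ T = F
V ⊕ W = T ⊕ T = F
¬(V ⊕ W) = ¬F = T
¬(V ⊕ W) ∧ W = T ∧ T = T
(Z ↔ (Y ⊕ (Y → W))) ⊕ (¬(V ⊕ W) ∧ W) = F ⊕ T = T
¬((Z ↔ (Y ⊕ (Y → W))) ⊕ (¬(V ⊕ W) ∧ W)) = ¬T = F
W ↔ ¬((Z ↔ (Y ⊕ (Y → W))) ⊕ (¬(V ⊕ W) ∧ W)) = T ↔ F = F
W → U = T → F = F
V → X = T → T = T
(W → U) → (V → X) = F → T = T
(W ↔ ¬((Z ↔ (Y ⊕ (Y → W))) ⊕ (¬(V ⊕ W) ∧ W))) → ((W → U) → (V → X)) = F → T = T
((W ↔ ¬((Z ↔ (Y ⊕ (Y → W))) ⊕ (¬(V ⊕ W) ∧ W))) → ((W → U) → (V → X))) → U = T → F = F
W ⊕ U = T ⊕ F = T
¬(W ⊕ U) = ¬T = F
U ∧ W = F ∧ T = F
¬(W ⊕ U) → (U ∧ W) = F → F = T
W ↔ Z = T ↔ F = F
¬(W ↔ Z) = ¬F = T
¬¬(W ↔ Z) = ¬T = F
(¬(W ⊕ U) → (U ∧ W)) ∧ ¬¬(W ↔ Z) = T ∧ F = F
(((W ↔ ¬((Z ↔ (Y ⊕ (Y → W))) ⊕ (¬(V ⊕ W) ∧ W))) → ((W → U) → (V → X))) → U) ⊕ ((¬(W ⊕ U) → (U ∧ W)) ∧ ¬¬(W ↔ Z)) = F ⊕ F = F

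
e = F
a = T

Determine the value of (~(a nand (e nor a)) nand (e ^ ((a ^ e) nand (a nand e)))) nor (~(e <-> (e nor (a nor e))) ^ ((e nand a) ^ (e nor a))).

Substituting e=F, a=T:
e nor a = F nor T = F
a nand (e nor a) = T nand F = T
~(a nand (e nor a)) = ~T = F
a ^ e = T ^ F = T
a nand e = T nand F = T
(a ^ e) nand (a nand e) = T nand T = F
e ^ ((a ^ e) nand (a nand e)) = F ^ F = F
~(a nand (e nor a)) nand (e ^ ((a ^ e) nand (a nand e))) = F nand F = T
a nor e = T nor F = F
e nor (a nor e) = F nor F = T
e <-> (e nor (a nor e)) = F <-> T = F
~(e <-> (e nor (a nor e))) = ~F = T
e nand a = F nand T = T
e nor a = F nor T = F
(e nand a) ^ (e nor a) = T ^ F = T
~(e <-> (e nor (a nor e))) ^ ((e nand a) ^ (e nor a)) = T ^ T = F
(~(a nand (e nor a)) nand (e ^ ((a ^ e) nand (a nand e)))) nor (~(e <-> (e nor (a nor e))) ^ ((e nand a) ^ (e nor a))) = T nor F = F

F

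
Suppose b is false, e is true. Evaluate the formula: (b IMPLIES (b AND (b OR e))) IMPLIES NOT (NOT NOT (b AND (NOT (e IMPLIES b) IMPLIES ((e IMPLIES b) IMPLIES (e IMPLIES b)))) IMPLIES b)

b OR e = false OR true = true
b AND (b OR e) = false AND true = false
b IMPLIES (b AND (b OR e)) = false IMPLIES false = true
e IMPLIES b = true IMPLIES false = false
NOT (e IMPLIES b) = NOT false = true
e IMPLIES b = true IMPLIES false = false
e IMPLIES b = true IMPLIES false = false
(e IMPLIES b) IMPLIES (e IMPLIES b) = false IMPLIES false = true
NOT (e IMPLIES b) IMPLIES ((e IMPLIES b) IMPLIES (e IMPLIES b)) = true IMPLIES true = true
b AND (NOT (e IMPLIES b) IMPLIES ((e IMPLIES b) IMPLIES (e IMPLIES b))) = false AND true = false
NOT (b AND (NOT (e IMPLIES b) IMPLIES ((e IMPLIES b) IMPLIES (e IMPLIES b)))) = NOT false = true
NOT NOT (b AND (NOT (e IMPLIES b) IMPLIES ((e IMPLIES b) IMPLIES (e IMPLIES b)))) = NOT true = false
NOT NOT (b AND (NOT (e IMPLIES b) IMPLIES ((e IMPLIES b) IMPLIES (e IMPLIES b)))) IMPLIES b = false IMPLIES false = true
NOT (NOT NOT (b AND (NOT (e IMPLIES b) IMPLIES ((e IMPLIES b) IMPLIES (e IMPLIES b)))) IMPLIES b) = NOT true = false
(b IMPLIES (b AND (b OR e))) IMPLIES NOT (NOT NOT (b AND (NOT (e IMPLIES b) IMPLIES ((e IMPLIES b) IMPLIES (e IMPLIES b)))) IMPLIES b) = true IMPLIES false = false

false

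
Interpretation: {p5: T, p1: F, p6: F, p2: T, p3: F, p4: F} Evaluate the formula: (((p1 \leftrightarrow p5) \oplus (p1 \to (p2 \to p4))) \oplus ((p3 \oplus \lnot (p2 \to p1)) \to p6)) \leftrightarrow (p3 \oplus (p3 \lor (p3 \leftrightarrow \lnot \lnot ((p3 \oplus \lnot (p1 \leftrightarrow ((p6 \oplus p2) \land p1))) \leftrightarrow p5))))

T

p1 \leftrightarrow p5 = F \leftrightarrow T = F
p2 \to p4 = T \to F = F
p1 \to (p2 \to p4) = F \to F = T
(p1 \leftrightarrow p5) \oplus (p1 \to (p2 \to p4)) = F \oplus T = T
p2 \to p1 = T \to F = F
\lnot (p2 \to p1) = \lnot F = T
p3 \oplus \lnot (p2 \to p1) = F \oplus T = T
(p3 \oplus \lnot (p2 \to p1)) \to p6 = T \to F = F
((p1 \leftrightarrow p5) \oplus (p1 \to (p2 \to p4))) \oplus ((p3 \oplus \lnot (p2 \to p1)) \to p6) = T \oplus F = T
p6 \oplus p2 = F \oplus T = T
(p6 \oplus p2) \land p1 = T \land F = F
p1 \leftrightarrow ((p6 \oplus p2) \land p1) = F \leftrightarrow F = T
\lnot (p1 \leftrightarrow ((p6 \oplus p2) \land p1)) = \lnot T = F
p3 \oplus \lnot (p1 \leftrightarrow ((p6 \oplus p2) \land p1)) = F \oplus F = F
(p3 \oplus \lnot (p1 \leftrightarrow ((p6 \oplus p2) \land p1))) \leftrightarrow p5 = F \leftrightarrow T = F
\lnot ((p3 \oplus \lnot (p1 \leftrightarrow ((p6 \oplus p2) \land p1))) \leftrightarrow p5) = \lnot F = T
\lnot \lnot ((p3 \oplus \lnot (p1 \leftrightarrow ((p6 \oplus p2) \land p1))) \leftrightarrow p5) = \lnot T = F
p3 \leftrightarrow \lnot \lnot ((p3 \oplus \lnot (p1 \leftrightarrow ((p6 \oplus p2) \land p1))) \leftrightarrow p5) = F \leftrightarrow F = T
p3 \lor (p3 \leftrightarrow \lnot \lnot ((p3 \oplus \lnot (p1 \leftrightarrow ((p6 \oplus p2) \land p1))) \leftrightarrow p5)) = F \lor T = T
p3 \oplus (p3 \lor (p3 \leftrightarrow \lnot \lnot ((p3 \oplus \lnot (p1 \leftrightarrow ((p6 \oplus p2) \land p1))) \leftrightarrow p5))) = F \oplus T = T
(((p1 \leftrightarrow p5) \oplus (p1 \to (p2 \to p4))) \oplus ((p3 \oplus \lnot (p2 \to p1)) \to p6)) \leftrightarrow (p3 \oplus (p3 \lor (p3 \leftrightarrow \lnot \lnot ((p3 \oplus \lnot (p1 \leftrightarrow ((p6 \oplus p2) \land p1))) \leftrightarrow p5)))) = T \leftrightarrow T = T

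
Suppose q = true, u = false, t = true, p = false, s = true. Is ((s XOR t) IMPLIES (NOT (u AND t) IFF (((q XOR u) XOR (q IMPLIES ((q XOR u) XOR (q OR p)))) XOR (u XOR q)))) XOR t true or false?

s XOR t = true XOR true = false
u AND t = false AND true = false
NOT (u AND t) = NOT false = true
q XOR u = true XOR false = true
q XOR u = true XOR false = true
q OR p = true OR false = true
(q XOR u) XOR (q OR p) = true XOR true = false
q IMPLIES ((q XOR u) XOR (q OR p)) = true IMPLIES false = false
(q XOR u) XOR (q IMPLIES ((q XOR u) XOR (q OR p))) = true XOR false = true
u XOR q = false XOR true = true
((q XOR u) XOR (q IMPLIES ((q XOR u) XOR (q OR p)))) XOR (u XOR q) = true XOR true = false
NOT (u AND t) IFF (((q XOR u) XOR (q IMPLIES ((q XOR u) XOR (q OR p)))) XOR (u XOR q)) = true IFF false = false
(s XOR t) IMPLIES (NOT (u AND t) IFF (((q XOR u) XOR (q IMPLIES ((q XOR u) XOR (q OR p)))) XOR (u XOR q))) = false IMPLIES false = true
((s XOR t) IMPLIES (NOT (u AND t) IFF (((q XOR u) XOR (q IMPLIES ((q XOR u) XOR (q OR p)))) XOR (u XOR q)))) XOR t = true XOR true = false

false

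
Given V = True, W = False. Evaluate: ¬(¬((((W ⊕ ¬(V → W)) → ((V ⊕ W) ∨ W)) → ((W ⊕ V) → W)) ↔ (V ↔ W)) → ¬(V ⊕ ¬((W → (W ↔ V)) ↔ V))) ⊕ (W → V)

V → W = True → False = False
¬(V → W) = ¬False = True
W ⊕ ¬(V → W) = False ⊕ True = True
V ⊕ W = True ⊕ False = True
(V ⊕ W) ∨ W = True ∨ False = True
(W ⊕ ¬(V → W)) → ((V ⊕ W) ∨ W) = True → True = True
W ⊕ V = False ⊕ True = True
(W ⊕ V) → W = True → False = False
((W ⊕ ¬(V → W)) → ((V ⊕ W) ∨ W)) → ((W ⊕ V) → W) = True → False = False
V ↔ W = True ↔ False = False
(((W ⊕ ¬(V → W)) → ((V ⊕ W) ∨ W)) → ((W ⊕ V) → W)) ↔ (V ↔ W) = False ↔ False = True
¬((((W ⊕ ¬(V → W)) → ((V ⊕ W) ∨ W)) → ((W ⊕ V) → W)) ↔ (V ↔ W)) = ¬True = False
W ↔ V = False ↔ True = False
W → (W ↔ V) = False → False = True
(W → (W ↔ V)) ↔ V = True ↔ True = True
¬((W → (W ↔ V)) ↔ V) = ¬True = False
V ⊕ ¬((W → (W ↔ V)) ↔ V) = True ⊕ False = True
¬(V ⊕ ¬((W → (W ↔ V)) ↔ V)) = ¬True = False
¬((((W ⊕ ¬(V → W)) → ((V ⊕ W) ∨ W)) → ((W ⊕ V) → W)) ↔ (V ↔ W)) → ¬(V ⊕ ¬((W → (W ↔ V)) ↔ V)) = False → False = True
¬(¬((((W ⊕ ¬(V → W)) → ((V ⊕ W) ∨ W)) → ((W ⊕ V) → W)) ↔ (V ↔ W)) → ¬(V ⊕ ¬((W → (W ↔ V)) ↔ V))) = ¬True = False
W → V = False → True = True
¬(¬((((W ⊕ ¬(V → W)) → ((V ⊕ W) ∨ W)) → ((W ⊕ V) → W)) ↔ (V ↔ W)) → ¬(V ⊕ ¬((W → (W ↔ V)) ↔ V))) ⊕ (W → V) = False ⊕ True = True

True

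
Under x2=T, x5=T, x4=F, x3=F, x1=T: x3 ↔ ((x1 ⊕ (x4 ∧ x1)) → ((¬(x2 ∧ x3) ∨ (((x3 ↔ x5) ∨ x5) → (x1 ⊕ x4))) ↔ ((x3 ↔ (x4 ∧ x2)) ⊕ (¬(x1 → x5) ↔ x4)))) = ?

T

Substituting x2=T, x5=T, x4=F, x3=F, x1=T:
x4 ∧ x1 = F ∧ T = F
x1 ⊕ (x4 ∧ x1) = T ⊕ F = T
x2 ∧ x3 = T ∧ F = F
¬(x2 ∧ x3) = ¬F = T
x3 ↔ x5 = F ↔ T = F
(x3 ↔ x5) ∨ x5 = F ∨ T = T
x1 ⊕ x4 = T ⊕ F = T
((x3 ↔ x5) ∨ x5) → (x1 ⊕ x4) = T → T = T
¬(x2 ∧ x3) ∨ (((x3 ↔ x5) ∨ x5) → (x1 ⊕ x4)) = T ∨ T = T
x4 ∧ x2 = F ∧ T = F
x3 ↔ (x4 ∧ x2) = F ↔ F = T
x1 → x5 = T → T = T
¬(x1 → x5) = ¬T = F
¬(x1 → x5) ↔ x4 = F ↔ F = T
(x3 ↔ (x4 ∧ x2)) ⊕ (¬(x1 → x5) ↔ x4) = T ⊕ T = F
(¬(x2 ∧ x3) ∨ (((x3 ↔ x5) ∨ x5) → (x1 ⊕ x4))) ↔ ((x3 ↔ (x4 ∧ x2)) ⊕ (¬(x1 → x5) ↔ x4)) = T ↔ F = F
(x1 ⊕ (x4 ∧ x1)) → ((¬(x2 ∧ x3) ∨ (((x3 ↔ x5) ∨ x5) → (x1 ⊕ x4))) ↔ ((x3 ↔ (x4 ∧ x2)) ⊕ (¬(x1 → x5) ↔ x4))) = T → F = F
x3 ↔ ((x1 ⊕ (x4 ∧ x1)) → ((¬(x2 ∧ x3) ∨ (((x3 ↔ x5) ∨ x5) → (x1 ⊕ x4))) ↔ ((x3 ↔ (x4 ∧ x2)) ⊕ (¬(x1 → x5) ↔ x4)))) = F ↔ F = T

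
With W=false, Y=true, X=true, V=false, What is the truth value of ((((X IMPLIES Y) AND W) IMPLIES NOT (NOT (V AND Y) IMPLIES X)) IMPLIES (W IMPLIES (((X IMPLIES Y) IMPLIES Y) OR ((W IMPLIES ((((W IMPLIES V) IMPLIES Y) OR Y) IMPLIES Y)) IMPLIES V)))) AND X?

X IMPLIES Y = true IMPLIES true = true
(X IMPLIES Y) AND W = true AND false = false
V AND Y = false AND true = false
NOT (V AND Y) = NOT false = true
NOT (V AND Y) IMPLIES X = true IMPLIES true = true
NOT (NOT (V AND Y) IMPLIES X) = NOT true = false
((X IMPLIES Y) AND W) IMPLIES NOT (NOT (V AND Y) IMPLIES X) = false IMPLIES false = true
X IMPLIES Y = true IMPLIES true = true
(X IMPLIES Y) IMPLIES Y = true IMPLIES true = true
W IMPLIES V = false IMPLIES false = true
(W IMPLIES V) IMPLIES Y = true IMPLIES true = true
((W IMPLIES V) IMPLIES Y) OR Y = true OR true = true
(((W IMPLIES V) IMPLIES Y) OR Y) IMPLIES Y = true IMPLIES true = true
W IMPLIES ((((W IMPLIES V) IMPLIES Y) OR Y) IMPLIES Y) = false IMPLIES true = true
(W IMPLIES ((((W IMPLIES V) IMPLIES Y) OR Y) IMPLIES Y)) IMPLIES V = true IMPLIES false = false
((X IMPLIES Y) IMPLIES Y) OR ((W IMPLIES ((((W IMPLIES V) IMPLIES Y) OR Y) IMPLIES Y)) IMPLIES V) = true OR false = true
W IMPLIES (((X IMPLIES Y) IMPLIES Y) OR ((W IMPLIES ((((W IMPLIES V) IMPLIES Y) OR Y) IMPLIES Y)) IMPLIES V)) = false IMPLIES true = true
(((X IMPLIES Y) AND W) IMPLIES NOT (NOT (V AND Y) IMPLIES X)) IMPLIES (W IMPLIES (((X IMPLIES Y) IMPLIES Y) OR ((W IMPLIES ((((W IMPLIES V) IMPLIES Y) OR Y) IMPLIES Y)) IMPLIES V))) = true IMPLIES true = true
((((X IMPLIES Y) AND W) IMPLIES NOT (NOT (V AND Y) IMPLIES X)) IMPLIES (W IMPLIES (((X IMPLIES Y) IMPLIES Y) OR ((W IMPLIES ((((W IMPLIES V) IMPLIES Y) OR Y) IMPLIES Y)) IMPLIES V)))) AND X = true AND true = true

true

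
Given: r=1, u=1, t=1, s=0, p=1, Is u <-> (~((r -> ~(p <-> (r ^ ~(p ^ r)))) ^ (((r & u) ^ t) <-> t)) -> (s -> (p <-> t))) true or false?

Substituting r=1, u=1, t=1, s=0, p=1:
p ^ r = 1 ^ 1 = 0
~(p ^ r) = ~0 = 1
r ^ ~(p ^ r) = 1 ^ 1 = 0
p <-> (r ^ ~(p ^ r)) = 1 <-> 0 = 0
~(p <-> (r ^ ~(p ^ r))) = ~0 = 1
r -> ~(p <-> (r ^ ~(p ^ r))) = 1 -> 1 = 1
r & u = 1 & 1 = 1
(r & u) ^ t = 1 ^ 1 = 0
((r & u) ^ t) <-> t = 0 <-> 1 = 0
(r -> ~(p <-> (r ^ ~(p ^ r)))) ^ (((r & u) ^ t) <-> t) = 1 ^ 0 = 1
~((r -> ~(p <-> (r ^ ~(p ^ r)))) ^ (((r & u) ^ t) <-> t)) = ~1 = 0
p <-> t = 1 <-> 1 = 1
s -> (p <-> t) = 0 -> 1 = 1
~((r -> ~(p <-> (r ^ ~(p ^ r)))) ^ (((r & u) ^ t) <-> t)) -> (s -> (p <-> t)) = 0 -> 1 = 1
u <-> (~((r -> ~(p <-> (r ^ ~(p ^ r)))) ^ (((r & u) ^ t) <-> t)) -> (s -> (p <-> t))) = 1 <-> 1 = 1

1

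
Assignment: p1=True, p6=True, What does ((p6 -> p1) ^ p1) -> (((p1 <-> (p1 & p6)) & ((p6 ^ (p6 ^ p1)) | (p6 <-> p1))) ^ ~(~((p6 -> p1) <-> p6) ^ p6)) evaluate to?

True

p6 -> p1 = True -> True = True
(p6 -> p1) ^ p1 = True ^ True = False
p1 & p6 = True & True = True
p1 <-> (p1 & p6) = True <-> True = True
p6 ^ p1 = True ^ True = False
p6 ^ (p6 ^ p1) = True ^ False = True
p6 <-> p1 = True <-> True = True
(p6 ^ (p6 ^ p1)) | (p6 <-> p1) = True | True = True
(p1 <-> (p1 & p6)) & ((p6 ^ (p6 ^ p1)) | (p6 <-> p1)) = True & True = True
p6 -> p1 = True -> True = True
(p6 -> p1) <-> p6 = True <-> True = True
~((p6 -> p1) <-> p6) = ~True = False
~((p6 -> p1) <-> p6) ^ p6 = False ^ True = True
~(~((p6 -> p1) <-> p6) ^ p6) = ~True = False
((p1 <-> (p1 & p6)) & ((p6 ^ (p6 ^ p1)) | (p6 <-> p1))) ^ ~(~((p6 -> p1) <-> p6) ^ p6) = True ^ False = True
((p6 -> p1) ^ p1) -> (((p1 <-> (p1 & p6)) & ((p6 ^ (p6 ^ p1)) | (p6 <-> p1))) ^ ~(~((p6 -> p1) <-> p6) ^ p6)) = False -> True = True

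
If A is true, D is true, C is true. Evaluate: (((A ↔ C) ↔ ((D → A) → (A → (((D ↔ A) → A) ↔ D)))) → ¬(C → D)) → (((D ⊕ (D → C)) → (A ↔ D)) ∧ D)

Substituting A=T, D=T, C=T:
A ↔ C = T ↔ T = T
D → A = T → T = T
D ↔ A = T ↔ T = T
(D ↔ A) → A = T → T = T
((D ↔ A) → A) ↔ D = T ↔ T = T
A → (((D ↔ A) → A) ↔ D) = T → T = T
(D → A) → (A → (((D ↔ A) → A) ↔ D)) = T → T = T
(A ↔ C) ↔ ((D → A) → (A → (((D ↔ A) → A) ↔ D))) = T ↔ T = T
C → D = T → T = T
¬(C → D) = ¬T = F
((A ↔ C) ↔ ((D → A) → (A → (((D ↔ A) → A) ↔ D)))) → ¬(C → D) = T → F = F
D → C = T → T = T
D ⊕ (D → C) = T ⊕ T = F
A ↔ D = T ↔ T = T
(D ⊕ (D → C)) → (A ↔ D) = F → T = T
((D ⊕ (D → C)) → (A ↔ D)) ∧ D = T ∧ T = T
(((A ↔ C) ↔ ((D → A) → (A → (((D ↔ A) → A) ↔ D)))) → ¬(C → D)) → (((D ⊕ (D → C)) → (A ↔ D)) ∧ D) = F → T = T

T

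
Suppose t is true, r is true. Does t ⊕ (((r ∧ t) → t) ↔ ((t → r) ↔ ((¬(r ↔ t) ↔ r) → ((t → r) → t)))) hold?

r ∧ t = True ∧ True = True
(r ∧ t) → t = True → True = True
t → r = True → True = True
r ↔ t = True ↔ True = True
¬(r ↔ t) = ¬True = False
¬(r ↔ t) ↔ r = False ↔ True = False
t → r = True → True = True
(t → r) → t = True → True = True
(¬(r ↔ t) ↔ r) → ((t → r) → t) = False → True = True
(t → r) ↔ ((¬(r ↔ t) ↔ r) → ((t → r) → t)) = True ↔ True = True
((r ∧ t) → t) ↔ ((t → r) ↔ ((¬(r ↔ t) ↔ r) → ((t → r) → t))) = True ↔ True = True
t ⊕ (((r ∧ t) → t) ↔ ((t → r) ↔ ((¬(r ↔ t) ↔ r) → ((t → r) → t)))) = True ⊕ True = False

False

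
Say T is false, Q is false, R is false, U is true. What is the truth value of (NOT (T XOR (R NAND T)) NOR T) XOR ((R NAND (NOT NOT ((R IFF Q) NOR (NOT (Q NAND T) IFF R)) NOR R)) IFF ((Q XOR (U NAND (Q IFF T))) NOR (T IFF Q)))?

true

Substituting T=false, Q=false, R=false, U=true:
R NAND T = false NAND false = true
T XOR (R NAND T) = false XOR true = true
NOT (T XOR (R NAND T)) = NOT true = false
NOT (T XOR (R NAND T)) NOR T = false NOR false = true
R IFF Q = false IFF false = true
Q NAND T = false NAND false = true
NOT (Q NAND T) = NOT true = false
NOT (Q NAND T) IFF R = false IFF false = true
(R IFF Q) NOR (NOT (Q NAND T) IFF R) = true NOR true = false
NOT ((R IFF Q) NOR (NOT (Q NAND T) IFF R)) = NOT false = true
NOT NOT ((R IFF Q) NOR (NOT (Q NAND T) IFF R)) = NOT true = false
NOT NOT ((R IFF Q) NOR (NOT (Q NAND T) IFF R)) NOR R = false NOR false = true
R NAND (NOT NOT ((R IFF Q) NOR (NOT (Q NAND T) IFF R)) NOR R) = false NAND true = true
Q IFF T = false IFF false = true
U NAND (Q IFF T) = true NAND true = false
Q XOR (U NAND (Q IFF T)) = false XOR false = false
T IFF Q = false IFF false = true
(Q XOR (U NAND (Q IFF T))) NOR (T IFF Q) = false NOR true = false
(R NAND (NOT NOT ((R IFF Q) NOR (NOT (Q NAND T) IFF R)) NOR R)) IFF ((Q XOR (U NAND (Q IFF T))) NOR (T IFF Q)) = true IFF false = false
(NOT (T XOR (R NAND T)) NOR T) XOR ((R NAND (NOT NOT ((R IFF Q) NOR (NOT (Q NAND T) IFF R)) NOR R)) IFF ((Q XOR (U NAND (Q IFF T))) NOR (T IFF Q))) = true XOR false = true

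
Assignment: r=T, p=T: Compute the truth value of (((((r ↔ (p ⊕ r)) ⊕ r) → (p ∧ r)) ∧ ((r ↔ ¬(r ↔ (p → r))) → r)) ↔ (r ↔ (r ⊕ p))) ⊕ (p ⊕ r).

F

p ⊕ r = T ⊕ T = F
r ↔ (p ⊕ r) = T ↔ F = F
(r ↔ (p ⊕ r)) ⊕ r = F ⊕ T = T
p ∧ r = T ∧ T = T
((r ↔ (p ⊕ r)) ⊕ r) → (p ∧ r) = T → T = T
p → r = T → T = T
r ↔ (p → r) = T ↔ T = T
¬(r ↔ (p → r)) = ¬T = F
r ↔ ¬(r ↔ (p → r)) = T ↔ F = F
(r ↔ ¬(r ↔ (p → r))) → r = F → T = T
(((r ↔ (p ⊕ r)) ⊕ r) → (p ∧ r)) ∧ ((r ↔ ¬(r ↔ (p → r))) → r) = T ∧ T = T
r ⊕ p = T ⊕ T = F
r ↔ (r ⊕ p) = T ↔ F = F
((((r ↔ (p ⊕ r)) ⊕ r) → (p ∧ r)) ∧ ((r ↔ ¬(r ↔ (p → r))) → r)) ↔ (r ↔ (r ⊕ p)) = T ↔ F = F
p ⊕ r = T ⊕ T = F
(((((r ↔ (p ⊕ r)) ⊕ r) → (p ∧ r)) ∧ ((r ↔ ¬(r ↔ (p → r))) → r)) ↔ (r ↔ (r ⊕ p))) ⊕ (p ⊕ r) = F ⊕ F = F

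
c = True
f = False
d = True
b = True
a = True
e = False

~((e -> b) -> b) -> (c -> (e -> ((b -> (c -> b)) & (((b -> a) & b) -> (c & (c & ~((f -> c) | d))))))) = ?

e -> b = False -> True = True
(e -> b) -> b = True -> True = True
~((e -> b) -> b) = ~True = False
c -> b = True -> True = True
b -> (c -> b) = True -> True = True
b -> a = True -> True = True
(b -> a) & b = True & True = True
f -> c = False -> True = True
(f -> c) | d = True | True = True
~((f -> c) | d) = ~True = False
c & ~((f -> c) | d) = True & False = False
c & (c & ~((f -> c) | d)) = True & False = False
((b -> a) & b) -> (c & (c & ~((f -> c) | d))) = True -> False = False
(b -> (c -> b)) & (((b -> a) & b) -> (c & (c & ~((f -> c) | d)))) = True & False = False
e -> ((b -> (c -> b)) & (((b -> a) & b) -> (c & (c & ~((f -> c) | d))))) = False -> False = True
c -> (e -> ((b -> (c -> b)) & (((b -> a) & b) -> (c & (c & ~((f -> c) | d)))))) = True -> True = True
~((e -> b) -> b) -> (c -> (e -> ((b -> (c -> b)) & (((b -> a) & b) -> (c & (c & ~((f -> c) | d))))))) = False -> True = True

True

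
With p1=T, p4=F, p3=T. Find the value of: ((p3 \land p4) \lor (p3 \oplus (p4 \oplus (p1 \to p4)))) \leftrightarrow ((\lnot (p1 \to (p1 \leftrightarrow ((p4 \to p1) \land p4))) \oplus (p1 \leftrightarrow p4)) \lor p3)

T

Substituting p1=T, p4=F, p3=T:
p3 \land p4 = T \land F = F
p1 \to p4 = T \to F = F
p4 \oplus (p1 \to p4) = F \oplus F = F
p3 \oplus (p4 \oplus (p1 \to p4)) = T \oplus F = T
(p3 \land p4) \lor (p3 \oplus (p4 \oplus (p1 \to p4))) = F \lor T = T
p4 \to p1 = F \to T = T
(p4 \to p1) \land p4 = T \land F = F
p1 \leftrightarrow ((p4 \to p1) \land p4) = T \leftrightarrow F = F
p1 \to (p1 \leftrightarrow ((p4 \to p1) \land p4)) = T \to F = F
\lnot (p1 \to (p1 \leftrightarrow ((p4 \to p1) \land p4))) = \lnot F = T
p1 \leftrightarrow p4 = T \leftrightarrow F = F
\lnot (p1 \to (p1 \leftrightarrow ((p4 \to p1) \land p4))) \oplus (p1 \leftrightarrow p4) = T \oplus F = T
(\lnot (p1 \to (p1 \leftrightarrow ((p4 \to p1) \land p4))) \oplus (p1 \leftrightarrow p4)) \lor p3 = T \lor T = T
((p3 \land p4) \lor (p3 \oplus (p4 \oplus (p1 \to p4)))) \leftrightarrow ((\lnot (p1 \to (p1 \leftrightarrow ((p4 \to p1) \land p4))) \oplus (p1 \leftrightarrow p4)) \lor p3) = T \leftrightarrow T = T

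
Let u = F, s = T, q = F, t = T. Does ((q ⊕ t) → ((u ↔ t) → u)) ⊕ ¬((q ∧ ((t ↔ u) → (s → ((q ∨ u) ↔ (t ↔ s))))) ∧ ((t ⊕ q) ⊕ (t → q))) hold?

F

q ⊕ t = F ⊕ T = T
u ↔ t = F ↔ T = F
(u ↔ t) → u = F → F = T
(q ⊕ t) → ((u ↔ t) → u) = T → T = T
t ↔ u = T ↔ F = F
q ∨ u = F ∨ F = F
t ↔ s = T ↔ T = T
(q ∨ u) ↔ (t ↔ s) = F ↔ T = F
s → ((q ∨ u) ↔ (t ↔ s)) = T → F = F
(t ↔ u) → (s → ((q ∨ u) ↔ (t ↔ s))) = F → F = T
q ∧ ((t ↔ u) → (s → ((q ∨ u) ↔ (t ↔ s)))) = F ∧ T = F
t ⊕ q = T ⊕ F = T
t → q = T → F = F
(t ⊕ q) ⊕ (t → q) = T ⊕ F = T
(q ∧ ((t ↔ u) → (s → ((q ∨ u) ↔ (t ↔ s))))) ∧ ((t ⊕ q) ⊕ (t → q)) = F ∧ T = F
¬((q ∧ ((t ↔ u) → (s → ((q ∨ u) ↔ (t ↔ s))))) ∧ ((t ⊕ q) ⊕ (t → q))) = ¬F = T
((q ⊕ t) → ((u ↔ t) → u)) ⊕ ¬((q ∧ ((t ↔ u) → (s → ((q ∨ u) ↔ (t ↔ s))))) ∧ ((t ⊕ q) ⊕ (t → q))) = T ⊕ T = F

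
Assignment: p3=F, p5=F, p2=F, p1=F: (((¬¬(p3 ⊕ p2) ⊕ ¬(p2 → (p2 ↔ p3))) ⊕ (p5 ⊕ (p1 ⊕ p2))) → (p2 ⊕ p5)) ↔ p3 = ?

F

p3 ⊕ p2 = F ⊕ F = F
¬(p3 ⊕ p2) = ¬F = T
¬¬(p3 ⊕ p2) = ¬T = F
p2 ↔ p3 = F ↔ F = T
p2 → (p2 ↔ p3) = F → T = T
¬(p2 → (p2 ↔ p3)) = ¬T = F
¬¬(p3 ⊕ p2) ⊕ ¬(p2 → (p2 ↔ p3)) = F ⊕ F = F
p1 ⊕ p2 = F ⊕ F = F
p5 ⊕ (p1 ⊕ p2) = F ⊕ F = F
(¬¬(p3 ⊕ p2) ⊕ ¬(p2 → (p2 ↔ p3))) ⊕ (p5 ⊕ (p1 ⊕ p2)) = F ⊕ F = F
p2 ⊕ p5 = F ⊕ F = F
((¬¬(p3 ⊕ p2) ⊕ ¬(p2 → (p2 ↔ p3))) ⊕ (p5 ⊕ (p1 ⊕ p2))) → (p2 ⊕ p5) = F → F = T
(((¬¬(p3 ⊕ p2) ⊕ ¬(p2 → (p2 ↔ p3))) ⊕ (p5 ⊕ (p1 ⊕ p2))) → (p2 ⊕ p5)) ↔ p3 = T ↔ F = F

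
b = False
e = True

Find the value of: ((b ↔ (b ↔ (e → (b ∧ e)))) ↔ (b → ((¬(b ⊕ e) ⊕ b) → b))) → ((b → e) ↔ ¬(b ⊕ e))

b ∧ e = False ∧ True = False
e → (b ∧ e) = True → False = False
b ↔ (e → (b ∧ e)) = False ↔ False = True
b ↔ (b ↔ (e → (b ∧ e))) = False ↔ True = False
b ⊕ e = False ⊕ True = True
¬(b ⊕ e) = ¬True = False
¬(b ⊕ e) ⊕ b = False ⊕ False = False
(¬(b ⊕ e) ⊕ b) → b = False → False = True
b → ((¬(b ⊕ e) ⊕ b) → b) = False → True = True
(b ↔ (b ↔ (e → (b ∧ e)))) ↔ (b → ((¬(b ⊕ e) ⊕ b) → b)) = False ↔ True = False
b → e = False → True = True
b ⊕ e = False ⊕ True = True
¬(b ⊕ e) = ¬True = False
(b → e) ↔ ¬(b ⊕ e) = True ↔ False = False
((b ↔ (b ↔ (e → (b ∧ e)))) ↔ (b → ((¬(b ⊕ e) ⊕ b) → b))) → ((b → e) ↔ ¬(b ⊕ e)) = False → False = True

True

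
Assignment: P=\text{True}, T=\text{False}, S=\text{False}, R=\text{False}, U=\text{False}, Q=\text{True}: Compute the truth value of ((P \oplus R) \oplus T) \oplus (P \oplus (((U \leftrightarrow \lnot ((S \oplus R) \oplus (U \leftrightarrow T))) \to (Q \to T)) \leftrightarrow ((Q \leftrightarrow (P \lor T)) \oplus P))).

Substituting P=\text{True}, T=\text{False}, S=\text{False}, R=\text{False}, U=\text{False}, Q=\text{True}:
P \oplus R = \text{True} \oplus \text{False} = \text{True}
(P \oplus R) \oplus T = \text{True} \oplus \text{False} = \text{True}
S \oplus R = \text{False} \oplus \text{False} = \text{False}
U \leftrightarrow T = \text{False} \leftrightarrow \text{False} = \text{True}
(S \oplus R) \oplus (U \leftrightarrow T) = \text{False} \oplus \text{True} = \text{True}
\lnot ((S \oplus R) \oplus (U \leftrightarrow T)) = \lnot \text{True} = \text{False}
U \leftrightarrow \lnot ((S \oplus R) \oplus (U \leftrightarrow T)) = \text{False} \leftrightarrow \text{False} = \text{True}
Q \to T = \text{True} \to \text{False} = \text{False}
(U \leftrightarrow \lnot ((S \oplus R) \oplus (U \leftrightarrow T))) \to (Q \to T) = \text{True} \to \text{False} = \text{False}
P \lor T = \text{True} \lor \text{False} = \text{True}
Q \leftrightarrow (P \lor T) = \text{True} \leftrightarrow \text{True} = \text{True}
(Q \leftrightarrow (P \lor T)) \oplus P = \text{True} \oplus \text{True} = \text{False}
((U \leftrightarrow \lnot ((S \oplus R) \oplus (U \leftrightarrow T))) \to (Q \to T)) \leftrightarrow ((Q \leftrightarrow (P \lor T)) \oplus P) = \text{False} \leftrightarrow \text{False} = \text{True}
P \oplus (((U \leftrightarrow \lnot ((S \oplus R) \oplus (U \leftrightarrow T))) \to (Q \to T)) \leftrightarrow ((Q \leftrightarrow (P \lor T)) \oplus P)) = \text{True} \oplus \text{True} = \text{False}
((P \oplus R) \oplus T) \oplus (P \oplus (((U \leftrightarrow \lnot ((S \oplus R) \oplus (U \leftrightarrow T))) \to (Q \to T)) \leftrightarrow ((Q \leftrightarrow (P \lor T)) \oplus P))) = \text{True} \oplus \text{False} = \text{True}

\text{True}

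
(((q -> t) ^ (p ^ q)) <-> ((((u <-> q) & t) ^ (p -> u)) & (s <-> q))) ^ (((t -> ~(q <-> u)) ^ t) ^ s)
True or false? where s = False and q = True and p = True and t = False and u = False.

q -> t = True -> False = False
p ^ q = True ^ True = False
(q -> t) ^ (p ^ q) = False ^ False = False
u <-> q = False <-> True = False
(u <-> q) & t = False & False = False
p -> u = True -> False = False
((u <-> q) & t) ^ (p -> u) = False ^ False = False
s <-> q = False <-> True = False
(((u <-> q) & t) ^ (p -> u)) & (s <-> q) = False & False = False
((q -> t) ^ (p ^ q)) <-> ((((u <-> q) & t) ^ (p -> u)) & (s <-> q)) = False <-> False = True
q <-> u = True <-> False = False
~(q <-> u) = ~False = True
t -> ~(q <-> u) = False -> True = True
(t -> ~(q <-> u)) ^ t = True ^ False = True
((t -> ~(q <-> u)) ^ t) ^ s = True ^ False = True
(((q -> t) ^ (p ^ q)) <-> ((((u <-> q) & t) ^ (p -> u)) & (s <-> q))) ^ (((t -> ~(q <-> u)) ^ t) ^ s) = True ^ True = False

False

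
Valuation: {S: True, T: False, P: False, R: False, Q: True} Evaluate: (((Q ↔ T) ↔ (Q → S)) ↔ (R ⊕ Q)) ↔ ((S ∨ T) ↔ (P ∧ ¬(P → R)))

Q ↔ T = True ↔ False = False
Q → S = True → True = True
(Q ↔ T) ↔ (Q → S) = False ↔ True = False
R ⊕ Q = False ⊕ True = True
((Q ↔ T) ↔ (Q → S)) ↔ (R ⊕ Q) = False ↔ True = False
S ∨ T = True ∨ False = True
P → R = False → False = True
¬(P → R) = ¬True = False
P ∧ ¬(P → R) = False ∧ False = False
(S ∨ T) ↔ (P ∧ ¬(P → R)) = True ↔ False = False
(((Q ↔ T) ↔ (Q → S)) ↔ (R ⊕ Q)) ↔ ((S ∨ T) ↔ (P ∧ ¬(P → R))) = False ↔ False = True

True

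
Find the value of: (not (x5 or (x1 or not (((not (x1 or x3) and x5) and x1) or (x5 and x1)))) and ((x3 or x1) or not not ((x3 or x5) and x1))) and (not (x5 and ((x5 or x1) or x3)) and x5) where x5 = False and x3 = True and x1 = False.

x1 or x3 = False or True = True
not (x1 or x3) = not True = False
not (x1 or x3) and x5 = False and False = False
(not (x1 or x3) and x5) and x1 = False and False = False
x5 and x1 = False and False = False
((not (x1 or x3) and x5) and x1) or (x5 and x1) = False or False = False
not (((not (x1 or x3) and x5) and x1) or (x5 and x1)) = not False = True
x1 or not (((not (x1 or x3) and x5) and x1) or (x5 and x1)) = False or True = True
x5 or (x1 or not (((not (x1 or x3) and x5) and x1) or (x5 and x1))) = False or True = True
not (x5 or (x1 or not (((not (x1 or x3) and x5) and x1) or (x5 and x1)))) = not True = False
x3 or x1 = True or False = True
x3 or x5 = True or False = True
(x3 or x5) and x1 = True and False = False
not ((x3 or x5) and x1) = not False = True
not not ((x3 or x5) and x1) = not True = False
(x3 or x1) or not not ((x3 or x5) and x1) = True or False = True
not (x5 or (x1 or not (((not (x1 or x3) and x5) and x1) or (x5 and x1)))) and ((x3 or x1) or not not ((x3 or x5) and x1)) = False and True = False
x5 or x1 = False or False = False
(x5 or x1) or x3 = False or True = True
x5 and ((x5 or x1) or x3) = False and True = False
not (x5 and ((x5 or x1) or x3)) = not False = True
not (x5 and ((x5 or x1) or x3)) and x5 = True and False = False
(not (x5 or (x1 or not (((not (x1 or x3) and x5) and x1) or (x5 and x1)))) and ((x3 or x1) or not not ((x3 or x5) and x1))) and (not (x5 and ((x5 or x1) or x3)) and x5) = False and False = False

False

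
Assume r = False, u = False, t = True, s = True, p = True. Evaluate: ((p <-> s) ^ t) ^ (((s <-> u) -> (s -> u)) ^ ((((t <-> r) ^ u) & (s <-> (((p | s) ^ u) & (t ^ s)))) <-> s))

p <-> s = True <-> True = True
(p <-> s) ^ t = True ^ True = False
s <-> u = True <-> False = False
s -> u = True -> False = False
(s <-> u) -> (s -> u) = False -> False = True
t <-> r = True <-> False = False
(t <-> r) ^ u = False ^ False = False
p | s = True | True = True
(p | s) ^ u = True ^ False = True
t ^ s = True ^ True = False
((p | s) ^ u) & (t ^ s) = True & False = False
s <-> (((p | s) ^ u) & (t ^ s)) = True <-> False = False
((t <-> r) ^ u) & (s <-> (((p | s) ^ u) & (t ^ s))) = False & False = False
(((t <-> r) ^ u) & (s <-> (((p | s) ^ u) & (t ^ s)))) <-> s = False <-> True = False
((s <-> u) -> (s -> u)) ^ ((((t <-> r) ^ u) & (s <-> (((p | s) ^ u) & (t ^ s)))) <-> s) = True ^ False = True
((p <-> s) ^ t) ^ (((s <-> u) -> (s -> u)) ^ ((((t <-> r) ^ u) & (s <-> (((p | s) ^ u) & (t ^ s)))) <-> s)) = False ^ True = True

True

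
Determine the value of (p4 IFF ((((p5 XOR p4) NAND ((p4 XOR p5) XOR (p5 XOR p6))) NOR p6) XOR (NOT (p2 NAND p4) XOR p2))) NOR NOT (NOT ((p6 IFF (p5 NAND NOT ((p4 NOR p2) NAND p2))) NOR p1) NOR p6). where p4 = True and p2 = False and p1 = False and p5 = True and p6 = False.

p5 XOR p4 = True XOR True = False
p4 XOR p5 = True XOR True = False
p5 XOR p6 = True XOR False = True
(p4 XOR p5) XOR (p5 XOR p6) = False XOR True = True
(p5 XOR p4) NAND ((p4 XOR p5) XOR (p5 XOR p6)) = False NAND True = True
((p5 XOR p4) NAND ((p4 XOR p5) XOR (p5 XOR p6))) NOR p6 = True NOR False = False
p2 NAND p4 = False NAND True = True
NOT (p2 NAND p4) = NOT True = False
NOT (p2 NAND p4) XOR p2 = False XOR False = False
(((p5 XOR p4) NAND ((p4 XOR p5) XOR (p5 XOR p6))) NOR p6) XOR (NOT (p2 NAND p4) XOR p2) = False XOR False = False
p4 IFF ((((p5 XOR p4) NAND ((p4 XOR p5) XOR (p5 XOR p6))) NOR p6) XOR (NOT (p2 NAND p4) XOR p2)) = True IFF False = False
p4 NOR p2 = True NOR False = False
(p4 NOR p2) NAND p2 = False NAND False = True
NOT ((p4 NOR p2) NAND p2) = NOT True = False
p5 NAND NOT ((p4 NOR p2) NAND p2) = True NAND False = True
p6 IFF (p5 NAND NOT ((p4 NOR p2) NAND p2)) = False IFF True = False
(p6 IFF (p5 NAND NOT ((p4 NOR p2) NAND p2))) NOR p1 = False NOR False = True
NOT ((p6 IFF (p5 NAND NOT ((p4 NOR p2) NAND p2))) NOR p1) = NOT True = False
NOT ((p6 IFF (p5 NAND NOT ((p4 NOR p2) NAND p2))) NOR p1) NOR p6 = False NOR False = True
NOT (NOT ((p6 IFF (p5 NAND NOT ((p4 NOR p2) NAND p2))) NOR p1) NOR p6) = NOT True = False
(p4 IFF ((((p5 XOR p4) NAND ((p4 XOR p5) XOR (p5 XOR p6))) NOR p6) XOR (NOT (p2 NAND p4) XOR p2))) NOR NOT (NOT ((p6 IFF (p5 NAND NOT ((p4 NOR p2) NAND p2))) NOR p1) NOR p6) = False NOR False = True

True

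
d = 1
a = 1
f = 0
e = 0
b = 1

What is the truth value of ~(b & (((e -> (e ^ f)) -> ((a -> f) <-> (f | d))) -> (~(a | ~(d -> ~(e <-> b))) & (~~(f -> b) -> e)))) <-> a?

e ^ f = 0 ^ 0 = 0
e -> (e ^ f) = 0 -> 0 = 1
a -> f = 1 -> 0 = 0
f | d = 0 | 1 = 1
(a -> f) <-> (f | d) = 0 <-> 1 = 0
(e -> (e ^ f)) -> ((a -> f) <-> (f | d)) = 1 -> 0 = 0
e <-> b = 0 <-> 1 = 0
~(e <-> b) = ~0 = 1
d -> ~(e <-> b) = 1 -> 1 = 1
~(d -> ~(e <-> b)) = ~1 = 0
a | ~(d -> ~(e <-> b)) = 1 | 0 = 1
~(a | ~(d -> ~(e <-> b))) = ~1 = 0
f -> b = 0 -> 1 = 1
~(f -> b) = ~1 = 0
~~(f -> b) = ~0 = 1
~~(f -> b) -> e = 1 -> 0 = 0
~(a | ~(d -> ~(e <-> b))) & (~~(f -> b) -> e) = 0 & 0 = 0
((e -> (e ^ f)) -> ((a -> f) <-> (f | d))) -> (~(a | ~(d -> ~(e <-> b))) & (~~(f -> b) -> e)) = 0 -> 0 = 1
b & (((e -> (e ^ f)) -> ((a -> f) <-> (f | d))) -> (~(a | ~(d -> ~(e <-> b))) & (~~(f -> b) -> e))) = 1 & 1 = 1
~(b & (((e -> (e ^ f)) -> ((a -> f) <-> (f | d))) -> (~(a | ~(d -> ~(e <-> b))) & (~~(f -> b) -> e)))) = ~1 = 0
~(b & (((e -> (e ^ f)) -> ((a -> f) <-> (f | d))) -> (~(a | ~(d -> ~(e <-> b))) & (~~(f -> b) -> e)))) <-> a = 0 <-> 1 = 0

0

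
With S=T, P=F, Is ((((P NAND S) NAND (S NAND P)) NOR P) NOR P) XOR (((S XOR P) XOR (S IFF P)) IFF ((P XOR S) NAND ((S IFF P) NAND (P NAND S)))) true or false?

F

Substituting S=T, P=F:
P NAND S = F NAND T = T
S NAND P = T NAND F = T
(P NAND S) NAND (S NAND P) = T NAND T = F
((P NAND S) NAND (S NAND P)) NOR P = F NOR F = T
(((P NAND S) NAND (S NAND P)) NOR P) NOR P = T NOR F = F
S XOR P = T XOR F = T
S IFF P = T IFF F = F
(S XOR P) XOR (S IFF P) = T XOR F = T
P XOR S = F XOR T = T
S IFF P = T IFF F = F
P NAND S = F NAND T = T
(S IFF P) NAND (P NAND S) = F NAND T = T
(P XOR S) NAND ((S IFF P) NAND (P NAND S)) = T NAND T = F
((S XOR P) XOR (S IFF P)) IFF ((P XOR S) NAND ((S IFF P) NAND (P NAND S))) = T IFF F = F
((((P NAND S) NAND (S NAND P)) NOR P) NOR P) XOR (((S XOR P) XOR (S IFF P)) IFF ((P XOR S) NAND ((S IFF P) NAND (P NAND S)))) = F XOR F = F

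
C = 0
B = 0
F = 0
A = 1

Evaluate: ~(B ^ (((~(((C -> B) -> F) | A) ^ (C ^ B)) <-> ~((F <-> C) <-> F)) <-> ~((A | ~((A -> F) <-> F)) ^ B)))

Substituting C=0, B=0, F=0, A=1:
C -> B = 0 -> 0 = 1
(C -> B) -> F = 1 -> 0 = 0
((C -> B) -> F) | A = 0 | 1 = 1
~(((C -> B) -> F) | A) = ~1 = 0
C ^ B = 0 ^ 0 = 0
~(((C -> B) -> F) | A) ^ (C ^ B) = 0 ^ 0 = 0
F <-> C = 0 <-> 0 = 1
(F <-> C) <-> F = 1 <-> 0 = 0
~((F <-> C) <-> F) = ~0 = 1
(~(((C -> B) -> F) | A) ^ (C ^ B)) <-> ~((F <-> C) <-> F) = 0 <-> 1 = 0
A -> F = 1 -> 0 = 0
(A -> F) <-> F = 0 <-> 0 = 1
~((A -> F) <-> F) = ~1 = 0
A | ~((A -> F) <-> F) = 1 | 0 = 1
(A | ~((A -> F) <-> F)) ^ B = 1 ^ 0 = 1
~((A | ~((A -> F) <-> F)) ^ B) = ~1 = 0
((~(((C -> B) -> F) | A) ^ (C ^ B)) <-> ~((F <-> C) <-> F)) <-> ~((A | ~((A -> F) <-> F)) ^ B) = 0 <-> 0 = 1
B ^ (((~(((C -> B) -> F) | A) ^ (C ^ B)) <-> ~((F <-> C) <-> F)) <-> ~((A | ~((A -> F) <-> F)) ^ B)) = 0 ^ 1 = 1
~(B ^ (((~(((C -> B) -> F) | A) ^ (C ^ B)) <-> ~((F <-> C) <-> F)) <-> ~((A | ~((A -> F) <-> F)) ^ B))) = ~1 = 0

0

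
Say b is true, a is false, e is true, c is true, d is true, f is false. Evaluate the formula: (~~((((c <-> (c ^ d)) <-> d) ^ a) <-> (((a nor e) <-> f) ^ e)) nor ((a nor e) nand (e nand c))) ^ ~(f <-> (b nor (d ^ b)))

F

c ^ d = T ^ T = F
c <-> (c ^ d) = T <-> F = F
(c <-> (c ^ d)) <-> d = F <-> T = F
((c <-> (c ^ d)) <-> d) ^ a = F ^ F = F
a nor e = F nor T = F
(a nor e) <-> f = F <-> F = T
((a nor e) <-> f) ^ e = T ^ T = F
(((c <-> (c ^ d)) <-> d) ^ a) <-> (((a nor e) <-> f) ^ e) = F <-> F = T
~((((c <-> (c ^ d)) <-> d) ^ a) <-> (((a nor e) <-> f) ^ e)) = ~T = F
~~((((c <-> (c ^ d)) <-> d) ^ a) <-> (((a nor e) <-> f) ^ e)) = ~F = T
a nor e = F nor T = F
e nand c = T nand T = F
(a nor e) nand (e nand c) = F nand F = T
~~((((c <-> (c ^ d)) <-> d) ^ a) <-> (((a nor e) <-> f) ^ e)) nor ((a nor e) nand (e nand c)) = T nor T = F
d ^ b = T ^ T = F
b nor (d ^ b) = T nor F = F
f <-> (b nor (d ^ b)) = F <-> F = T
~(f <-> (b nor (d ^ b))) = ~T = F
(~~((((c <-> (c ^ d)) <-> d) ^ a) <-> (((a nor e) <-> f) ^ e)) nor ((a nor e) nand (e nand c))) ^ ~(f <-> (b nor (d ^ b))) = F ^ F = F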